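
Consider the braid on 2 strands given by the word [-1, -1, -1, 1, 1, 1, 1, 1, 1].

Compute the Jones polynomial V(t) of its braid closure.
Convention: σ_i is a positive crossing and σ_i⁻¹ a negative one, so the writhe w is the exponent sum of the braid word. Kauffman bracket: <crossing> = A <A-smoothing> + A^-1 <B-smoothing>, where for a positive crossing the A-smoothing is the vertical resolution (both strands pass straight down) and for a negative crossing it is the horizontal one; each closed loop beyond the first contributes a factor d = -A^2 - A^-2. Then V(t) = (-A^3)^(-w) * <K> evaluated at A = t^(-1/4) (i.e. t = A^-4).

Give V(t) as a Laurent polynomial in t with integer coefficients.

-t^4 + t^3 + t

Derivation:
The presented braid s1^-1 s1^-1 s1^-1 s1 s1 s1 s1 s1 s1 on 2 strands reduces by inverse Markov moves (closure unchanged at each step):
  Deconjugate: the word is γ·β·γ⁻¹ with γ = s1^-1 (prefix) and γ⁻¹ = s1 (suffix); strip both.
  Deconjugate: the word is γ·β·γ⁻¹ with γ = s1^-1 (prefix) and γ⁻¹ = s1 (suffix); strip both.
  Deconjugate: the word is γ·β·γ⁻¹ with γ = s1^-1 (prefix) and γ⁻¹ = s1 (suffix); strip both.
Reduced to β = s1 s1 s1 on 2 strands, 3 crossings.
Compute on β:
Braid: s1 s1 s1 on 2 strands, 3 crossings.
Writhe w = (#positive) - (#negative) = 3 - 0 = 3.
Enumerate smoothing states for the bracket polynomial. There are 2^3 = 8 states.
Each crossing splits two ways (0=vertical, 1=horizontal). The state's weight is A^(#A-smoothings - #B-smoothings) * d^(loops - 1).
  state 000: A-exp=+3, loops=2, term = A^3 * d^1
  state 001: A-exp=+1, loops=1, term = A^1 * d^0
  state 010: A-exp=+1, loops=1, term = A^1 * d^0
  state 011: A-exp=-1, loops=2, term = A^-1 * d^1
  state 100: A-exp=+1, loops=1, term = A^1 * d^0
  state 101: A-exp=-1, loops=2, term = A^-1 * d^1
  state 110: A-exp=-1, loops=2, term = A^-1 * d^1
  state 111: A-exp=-3, loops=3, term = A^-3 * d^2
Collect the terms by A-exponent (count of states per loop number):
Powers of d = -A^2 - A^-2: d^2 = A^4 + 2 + A^-4.
  A^3 * (d) = -A^5 - A
  A^1 * (3) = 3*A
  A^-1 * (3*d) = -3*A - 3*A^-3
  A^-3 * (d^2) = A + 2*A^-3 + A^-7
Summing the groups: <K> = -A^5 - A^-3 + A^-7
Normalise by the writhe: (-A^3)^(-w) = (-A^3)^(-3) = -A^-9, so f(A) = -A^-9 * <K> = A^-4 + A^-12 - A^-16.
Substitute A = t^(-1/4), i.e. A^e → t^(-e/4): V(t) = -t^4 + t^3 + t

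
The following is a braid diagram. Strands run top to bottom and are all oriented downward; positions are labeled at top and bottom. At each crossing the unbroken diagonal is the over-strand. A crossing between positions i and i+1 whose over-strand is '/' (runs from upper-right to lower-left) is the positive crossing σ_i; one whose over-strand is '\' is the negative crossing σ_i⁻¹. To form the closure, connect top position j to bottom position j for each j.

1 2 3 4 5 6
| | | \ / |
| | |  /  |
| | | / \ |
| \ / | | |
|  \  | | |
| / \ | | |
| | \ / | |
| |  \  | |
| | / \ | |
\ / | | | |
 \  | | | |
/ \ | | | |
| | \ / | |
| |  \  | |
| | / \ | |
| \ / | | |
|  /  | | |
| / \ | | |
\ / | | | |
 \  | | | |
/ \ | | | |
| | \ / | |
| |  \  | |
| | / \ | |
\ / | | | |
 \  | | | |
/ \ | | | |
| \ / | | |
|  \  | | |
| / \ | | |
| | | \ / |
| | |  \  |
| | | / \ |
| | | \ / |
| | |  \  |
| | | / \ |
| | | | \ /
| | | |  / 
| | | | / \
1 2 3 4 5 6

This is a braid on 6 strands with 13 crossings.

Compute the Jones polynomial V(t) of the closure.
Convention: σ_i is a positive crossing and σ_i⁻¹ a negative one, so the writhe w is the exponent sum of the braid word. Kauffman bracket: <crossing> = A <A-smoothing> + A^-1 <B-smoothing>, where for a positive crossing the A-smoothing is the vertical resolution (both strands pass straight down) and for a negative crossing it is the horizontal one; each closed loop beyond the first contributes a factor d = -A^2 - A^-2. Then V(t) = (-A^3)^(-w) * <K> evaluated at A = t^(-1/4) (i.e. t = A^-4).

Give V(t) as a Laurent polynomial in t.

t^-2 - 2*t^-3 + 5*t^-4 - 5*t^-5 + 6*t^-6 - 6*t^-7 + 4*t^-8 - 3*t^-9 + t^-10

Derivation:
Reading the diagram top to bottom ('/'-over between positions i,i+1 = s_i, '\'-over = s_i^-1): braid word = s4 s2^-1 s3^-1 s1^-1 s3^-1 s2 s1^-1 s3^-1 s1^-1 s2^-1 s4^-1 s4^-1 s5.
The presented braid s4 s2^-1 s3^-1 s1^-1 s3^-1 s2 s1^-1 s3^-1 s1^-1 s2^-1 s4^-1 s4^-1 s5 on 6 strands reduces by inverse Markov moves (closure unchanged at each step):
  Destabilize: the word has the form β·s5 where s5 occurs only as the final letter (β ∈ B_5); drop it and the last strand → 5 strands.
  Deconjugate: the word is γ·β·γ⁻¹ with γ = s4 (prefix) and γ⁻¹ = s4^-1 (suffix); strip both.
  Destabilize: the word has the form β·s4^-1 where s4^-1 occurs only as the final letter (β ∈ B_4); drop it and the last strand → 4 strands.
Reduced to β = s2^-1 s3^-1 s1^-1 s3^-1 s2 s1^-1 s3^-1 s1^-1 s2^-1 on 4 strands, 9 crossings.
Compute on β:
Braid: s2^-1 s3^-1 s1^-1 s3^-1 s2 s1^-1 s3^-1 s1^-1 s2^-1 on 4 strands, 9 crossings.
Writhe w = (#positive) - (#negative) = 1 - 8 = -7.
State-sum expansion of <K>. There are 2^9 = 512 states.
For each crossing: s=0 is the vertical smoothing, s=1 horizontal. Crossing k contributes A^(sign_k * (1 - 2*s_k)); loop factor d = -A^2 - A^-2.
Tabulate the states by total A-exponent and number of loops L (A-exp: L × count):
  A^9: L=6 ×1
  A^7: L=5 ×9
  A^5: L=4 ×35, L=6 ×1
  A^3: L=3 ×74, L=5 ×10
  A^1: L=2 ×85, L=4 ×41
  A^-1: L=1 ×42, L=3 ×80, L=5 ×4
  A^-3: L=2 ×65, L=4 ×19
  A^-5: L=1 ×9, L=3 ×26, L=5 ×1
  A^-7: L=2 ×6, L=4 ×3
  A^-9: L=3 ×1
Each group contributes A^e * Σ count * d^(L-1):
Powers of d = -A^2 - A^-2: d^2 = A^4 + 2 + A^-4; d^3 = -A^6 - 3*A^2 - 3*A^-2 - A^-6; d^4 = A^8 + 4*A^4 + 6 + 4*A^-4 + A^-8; d^5 = -A^10 - 5*A^6 - 10*A^2 - 10*A^-2 - 5*A^-6 - A^-10.
  A^9 * (d^5) = -A^19 - 5*A^15 - 10*A^11 - 10*A^7 - 5*A^3 - A^-1
  A^7 * (9*d^4) = 9*A^15 + 36*A^11 + 54*A^7 + 36*A^3 + 9*A^-1
  A^5 * (35*d^3 + d^5) = -A^15 - 40*A^11 - 115*A^7 - 115*A^3 - 40*A^-1 - A^-5
  A^3 * (74*d^2 + 10*d^4) = 10*A^11 + 114*A^7 + 208*A^3 + 114*A^-1 + 10*A^-5
  A^1 * (85*d + 41*d^3) = -41*A^7 - 208*A^3 - 208*A^-1 - 41*A^-5
  A^-1 * (42 + 80*d^2 + 4*d^4) = 4*A^7 + 96*A^3 + 226*A^-1 + 96*A^-5 + 4*A^-9
  A^-3 * (65*d + 19*d^3) = -19*A^3 - 122*A^-1 - 122*A^-5 - 19*A^-9
  A^-5 * (9 + 26*d^2 + d^4) = A^3 + 30*A^-1 + 67*A^-5 + 30*A^-9 + A^-13
  A^-7 * (6*d + 3*d^3) = -3*A^-1 - 15*A^-5 - 15*A^-9 - 3*A^-13
  A^-9 * (d^2) = A^-5 + 2*A^-9 + A^-13
Summing the groups: <K> = -A^19 + 3*A^15 - 4*A^11 + 6*A^7 - 6*A^3 + 5*A^-1 - 5*A^-5 + 2*A^-9 - A^-13
Normalise by the writhe: (-A^3)^(-w) = (-A^3)^(7) = -A^21, so f(A) = -A^21 * <K> = A^40 - 3*A^36 + 4*A^32 - 6*A^28 + 6*A^24 - 5*A^20 + 5*A^16 - 2*A^12 + A^8.
Substitute A = t^(-1/4), i.e. A^e → t^(-e/4): V(t) = t^-2 - 2*t^-3 + 5*t^-4 - 5*t^-5 + 6*t^-6 - 6*t^-7 + 4*t^-8 - 3*t^-9 + t^-10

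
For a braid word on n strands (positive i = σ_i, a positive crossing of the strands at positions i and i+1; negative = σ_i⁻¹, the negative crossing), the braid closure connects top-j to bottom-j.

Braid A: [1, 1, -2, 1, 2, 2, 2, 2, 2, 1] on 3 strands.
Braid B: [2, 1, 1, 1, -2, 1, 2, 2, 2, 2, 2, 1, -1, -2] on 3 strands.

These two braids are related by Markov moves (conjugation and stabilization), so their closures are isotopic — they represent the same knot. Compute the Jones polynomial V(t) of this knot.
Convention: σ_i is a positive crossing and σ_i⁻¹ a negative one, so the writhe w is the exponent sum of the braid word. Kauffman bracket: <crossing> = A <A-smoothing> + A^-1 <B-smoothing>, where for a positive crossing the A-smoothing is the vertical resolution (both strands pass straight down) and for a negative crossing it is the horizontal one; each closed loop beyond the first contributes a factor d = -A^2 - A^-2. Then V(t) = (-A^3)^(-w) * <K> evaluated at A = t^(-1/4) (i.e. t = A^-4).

-t^12 + 2*t^11 - 4*t^10 + 5*t^9 - 5*t^8 + 5*t^7 - 4*t^6 + 3*t^5 - t^4 + t^3

Derivation:
Markov-equivalent braids have isotopic closures, hence identical knot invariants. Strip the Markov moves from each word to reach a common short braid β, then compute V(t) once on β.
Braid A: s1 s1 s2^-1 s1 s2 s2 s2 s2 s2 s1 on 3 strands has no conjugating prefix/suffix or stabilization to strip; take β = s1 s1 s2^-1 s1 s2 s2 s2 s2 s2 s1.
Braid B: s2 s1 s1 s1 s2^-1 s1 s2 s2 s2 s2 s2 s1 s1^-1 s2^-1 on 3 strands reduces by inverse Markov moves (closure unchanged at each step):
  Deconjugate: the word is γ·β·γ⁻¹ with γ = s2 s1 (prefix) and γ⁻¹ = s1^-1 s2^-1 (suffix); strip both.
Reduced to β = s1 s1 s2^-1 s1 s2 s2 s2 s2 s2 s1 on 3 strands, 10 crossings.
Both give the same β = s1 s1 s2^-1 s1 s2 s2 s2 s2 s2 s1 on 3 strands, so one state sum suffices:
Braid: s1 s1 s2^-1 s1 s2 s2 s2 s2 s2 s1 on 3 strands, 10 crossings.
Writhe w = (#positive) - (#negative) = 9 - 1 = 8.
State-sum expansion of <K>. There are 2^10 = 1024 states.
Smooth each crossing (0=||, 1=⌣⌢); contribution A^(Σ sign_k(1-2s_k)) * d^(L-1).
Tabulate the states by total A-exponent and number of loops L (A-exp: L × count):
  A^10: L=2 ×1
  A^8: L=1 ×4, L=3 ×6
  A^6: L=2 ×35, L=4 ×10
  A^4: L=1 ×35, L=3 ×75, L=5 ×10
  A^2: L=2 ×115, L=4 ×90, L=6 ×5
  A^0: L=3 ×185, L=5 ×66, L=7 ×1
  A^-2: L=4 ×180, L=6 ×30
  A^-4: L=5 ×112, L=7 ×8
  A^-6: L=6 ×44, L=8 ×1
  A^-8: L=7 ×10
  A^-10: L=8 ×1
Each group contributes A^e * Σ count * d^(L-1):
Powers of d = -A^2 - A^-2: d^2 = A^4 + 2 + A^-4; d^3 = -A^6 - 3*A^2 - 3*A^-2 - A^-6; d^4 = A^8 + 4*A^4 + 6 + 4*A^-4 + A^-8; d^5 = -A^10 - 5*A^6 - 10*A^2 - 10*A^-2 - 5*A^-6 - A^-10; d^6 = A^12 + 6*A^8 + 15*A^4 + 20 + 15*A^-4 + 6*A^-8 + A^-12; d^7 = -A^14 - 7*A^10 - 21*A^6 - 35*A^2 - 35*A^-2 - 21*A^-6 - 7*A^-10 - A^-14.
  A^10 * (d) = -A^12 - A^8
  A^8 * (4 + 6*d^2) = 6*A^12 + 16*A^8 + 6*A^4
  A^6 * (35*d + 10*d^3) = -10*A^12 - 65*A^8 - 65*A^4 - 10
  A^4 * (35 + 75*d^2 + 10*d^4) = 10*A^12 + 115*A^8 + 245*A^4 + 115 + 10*A^-4
  A^2 * (115*d + 90*d^3 + 5*d^5) = -5*A^12 - 115*A^8 - 435*A^4 - 435 - 115*A^-4 - 5*A^-8
  A^0 * (185*d^2 + 66*d^4 + d^6) = A^12 + 72*A^8 + 464*A^4 + 786 + 464*A^-4 + 72*A^-8 + A^-12
  A^-2 * (180*d^3 + 30*d^5) = -30*A^8 - 330*A^4 - 840 - 840*A^-4 - 330*A^-8 - 30*A^-12
  A^-4 * (112*d^4 + 8*d^6) = 8*A^8 + 160*A^4 + 568 + 832*A^-4 + 568*A^-8 + 160*A^-12 + 8*A^-16
  A^-6 * (44*d^5 + d^7) = -A^8 - 51*A^4 - 241 - 475*A^-4 - 475*A^-8 - 241*A^-12 - 51*A^-16 - A^-20
  A^-8 * (10*d^6) = 10*A^4 + 60 + 150*A^-4 + 200*A^-8 + 150*A^-12 + 60*A^-16 + 10*A^-20
  A^-10 * (d^7) = -A^4 - 7 - 21*A^-4 - 35*A^-8 - 35*A^-12 - 21*A^-16 - 7*A^-20 - A^-24
Summing the groups: <K> = A^12 - A^8 + 3*A^4 - 4 + 5*A^-4 - 5*A^-8 + 5*A^-12 - 4*A^-16 + 2*A^-20 - A^-24
Normalise by the writhe: (-A^3)^(-w) = (-A^3)^(-8) = A^-24, so f(A) = A^-24 * <K> = A^-12 - A^-16 + 3*A^-20 - 4*A^-24 + 5*A^-28 - 5*A^-32 + 5*A^-36 - 4*A^-40 + 2*A^-44 - A^-48.
Substitute A = t^(-1/4), i.e. A^e → t^(-e/4): V(t) = -t^12 + 2*t^11 - 4*t^10 + 5*t^9 - 5*t^8 + 5*t^7 - 4*t^6 + 3*t^5 - t^4 + t^3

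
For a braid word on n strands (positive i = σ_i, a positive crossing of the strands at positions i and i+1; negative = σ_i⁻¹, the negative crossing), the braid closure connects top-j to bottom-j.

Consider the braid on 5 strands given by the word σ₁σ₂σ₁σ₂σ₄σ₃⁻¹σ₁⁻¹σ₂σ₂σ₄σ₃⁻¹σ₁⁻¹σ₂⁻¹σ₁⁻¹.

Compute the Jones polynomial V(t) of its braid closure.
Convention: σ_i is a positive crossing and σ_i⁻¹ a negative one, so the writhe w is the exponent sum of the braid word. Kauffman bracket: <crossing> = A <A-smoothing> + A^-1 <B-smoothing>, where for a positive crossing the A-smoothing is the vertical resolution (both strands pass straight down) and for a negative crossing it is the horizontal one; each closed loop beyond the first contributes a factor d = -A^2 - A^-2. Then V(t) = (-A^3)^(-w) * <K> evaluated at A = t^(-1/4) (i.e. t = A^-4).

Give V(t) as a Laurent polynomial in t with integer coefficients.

The presented braid s1 s2 s1 s2 s4 s3^-1 s1^-1 s2 s2 s4 s3^-1 s1^-1 s2^-1 s1^-1 on 5 strands reduces by inverse Markov moves (closure unchanged at each step):
  Deconjugate: the word is γ·β·γ⁻¹ with γ = s1 (prefix) and γ⁻¹ = s1^-1 (suffix); strip both.
  Deconjugate: the word is γ·β·γ⁻¹ with γ = s2 s1 (prefix) and γ⁻¹ = s1^-1 s2^-1 (suffix); strip both.
Reduced to β = s2 s4 s3^-1 s1^-1 s2 s2 s4 s3^-1 on 5 strands, 8 crossings.
Compute on β:
Braid: s2 s4 s3^-1 s1^-1 s2 s2 s4 s3^-1 on 5 strands, 8 crossings.
Writhe w = (#positive) - (#negative) = 5 - 3 = 2.
Computing the Kauffman bracket via state sum. There are 2^8 = 256 states.
For each crossing: s=0 is the vertical smoothing, s=1 horizontal. Crossing k contributes A^(sign_k * (1 - 2*s_k)); loop factor d = -A^2 - A^-2.
Tabulate the states by total A-exponent and number of loops L (A-exp: L × count):
  A^8: L=4 ×1
  A^6: L=3 ×7, L=5 ×1
  A^4: L=2 ×19, L=4 ×9
  A^2: L=1 ×19, L=3 ×35, L=5 ×2
  A^0: L=2 ×48, L=4 ×22
  A^-2: L=3 ×49, L=5 ×7
  A^-4: L=4 ×27, L=6 ×1
  A^-6: L=5 ×8
  A^-8: L=6 ×1
Each group contributes A^e * Σ count * d^(L-1):
Powers of d = -A^2 - A^-2: d^2 = A^4 + 2 + A^-4; d^3 = -A^6 - 3*A^2 - 3*A^-2 - A^-6; d^4 = A^8 + 4*A^4 + 6 + 4*A^-4 + A^-8; d^5 = -A^10 - 5*A^6 - 10*A^2 - 10*A^-2 - 5*A^-6 - A^-10.
  A^8 * (d^3) = -A^14 - 3*A^10 - 3*A^6 - A^2
  A^6 * (7*d^2 + d^4) = A^14 + 11*A^10 + 20*A^6 + 11*A^2 + A^-2
  A^4 * (19*d + 9*d^3) = -9*A^10 - 46*A^6 - 46*A^2 - 9*A^-2
  A^2 * (19 + 35*d^2 + 2*d^4) = 2*A^10 + 43*A^6 + 101*A^2 + 43*A^-2 + 2*A^-6
  A^0 * (48*d + 22*d^3) = -22*A^6 - 114*A^2 - 114*A^-2 - 22*A^-6
  A^-2 * (49*d^2 + 7*d^4) = 7*A^6 + 77*A^2 + 140*A^-2 + 77*A^-6 + 7*A^-10
  A^-4 * (27*d^3 + d^5) = -A^6 - 32*A^2 - 91*A^-2 - 91*A^-6 - 32*A^-10 - A^-14
  A^-6 * (8*d^4) = 8*A^2 + 32*A^-2 + 48*A^-6 + 32*A^-10 + 8*A^-14
  A^-8 * (d^5) = -A^2 - 5*A^-2 - 10*A^-6 - 10*A^-10 - 5*A^-14 - A^-18
Summing the groups: <K> = A^10 - 2*A^6 + 3*A^2 - 3*A^-2 + 4*A^-6 - 3*A^-10 + 2*A^-14 - A^-18
Normalise by the writhe: (-A^3)^(-w) = (-A^3)^(-2) = A^-6, so f(A) = A^-6 * <K> = A^4 - 2 + 3*A^-4 - 3*A^-8 + 4*A^-12 - 3*A^-16 + 2*A^-20 - A^-24.
Substitute A = t^(-1/4), i.e. A^e → t^(-e/4): V(t) = -t^6 + 2*t^5 - 3*t^4 + 4*t^3 - 3*t^2 + 3*t - 2 + t^-1

Answer: -t^6 + 2*t^5 - 3*t^4 + 4*t^3 - 3*t^2 + 3*t - 2 + t^-1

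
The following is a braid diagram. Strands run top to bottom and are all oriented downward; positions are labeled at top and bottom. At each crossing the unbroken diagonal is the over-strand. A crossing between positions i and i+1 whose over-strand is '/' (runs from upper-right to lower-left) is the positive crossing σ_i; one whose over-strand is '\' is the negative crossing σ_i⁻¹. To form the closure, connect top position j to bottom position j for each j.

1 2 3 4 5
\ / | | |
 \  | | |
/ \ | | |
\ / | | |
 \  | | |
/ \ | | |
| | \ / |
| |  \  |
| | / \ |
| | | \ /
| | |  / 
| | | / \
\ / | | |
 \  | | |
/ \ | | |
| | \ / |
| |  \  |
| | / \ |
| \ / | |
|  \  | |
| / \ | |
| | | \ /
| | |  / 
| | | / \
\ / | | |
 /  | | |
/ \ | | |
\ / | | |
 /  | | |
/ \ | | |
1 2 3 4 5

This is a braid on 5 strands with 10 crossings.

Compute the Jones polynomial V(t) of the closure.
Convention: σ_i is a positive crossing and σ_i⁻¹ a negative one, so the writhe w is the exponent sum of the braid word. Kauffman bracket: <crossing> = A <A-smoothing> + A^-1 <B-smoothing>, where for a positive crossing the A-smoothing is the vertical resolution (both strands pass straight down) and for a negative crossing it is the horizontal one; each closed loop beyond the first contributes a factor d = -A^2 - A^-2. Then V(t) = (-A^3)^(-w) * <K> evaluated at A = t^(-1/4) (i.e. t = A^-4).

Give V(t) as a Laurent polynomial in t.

t^2 - t + 1 - t^-1 + t^-2

Derivation:
Reading the diagram top to bottom ('/'-over between positions i,i+1 = s_i, '\'-over = s_i^-1): braid word = s1^-1 s1^-1 s3^-1 s4 s1^-1 s3^-1 s2^-1 s4 s1 s1.
The presented braid s1^-1 s1^-1 s3^-1 s4 s1^-1 s3^-1 s2^-1 s4 s1 s1 on 5 strands reduces by inverse Markov moves (closure unchanged at each step):
  Deconjugate: the word is γ·β·γ⁻¹ with γ = s1^-1 s1^-1 (prefix) and γ⁻¹ = s1 s1 (suffix); strip both.
Reduced to β = s3^-1 s4 s1^-1 s3^-1 s2^-1 s4 on 5 strands, 6 crossings.
Compute on β:
Braid: s3^-1 s4 s1^-1 s3^-1 s2^-1 s4 on 5 strands, 6 crossings.
Writhe w = (#positive) - (#negative) = 2 - 4 = -2.
Enumerate smoothing states for the bracket polynomial. There are 2^6 = 64 states.
Each crossing splits two ways (0=vertical, 1=horizontal). The state's weight is A^(#A-smoothings - #B-smoothings) * d^(loops - 1).
Tabulate the states by total A-exponent and number of loops L (A-exp: L × count):
  A^6: L=3 ×1
  A^4: L=2 ×4, L=4 ×2
  A^2: L=1 ×5, L=3 ×9, L=5 ×1
  A^0: L=2 ×14, L=4 ×6
  A^-2: L=3 ×14, L=5 ×1
  A^-4: L=4 ×6
  A^-6: L=5 ×1
Each group contributes A^e * Σ count * d^(L-1):
Powers of d = -A^2 - A^-2: d^2 = A^4 + 2 + A^-4; d^3 = -A^6 - 3*A^2 - 3*A^-2 - A^-6; d^4 = A^8 + 4*A^4 + 6 + 4*A^-4 + A^-8.
  A^6 * (d^2) = A^10 + 2*A^6 + A^2
  A^4 * (4*d + 2*d^3) = -2*A^10 - 10*A^6 - 10*A^2 - 2*A^-2
  A^2 * (5 + 9*d^2 + d^4) = A^10 + 13*A^6 + 29*A^2 + 13*A^-2 + A^-6
  A^0 * (14*d + 6*d^3) = -6*A^6 - 32*A^2 - 32*A^-2 - 6*A^-6
  A^-2 * (14*d^2 + d^4) = A^6 + 18*A^2 + 34*A^-2 + 18*A^-6 + A^-10
  A^-4 * (6*d^3) = -6*A^2 - 18*A^-2 - 18*A^-6 - 6*A^-10
  A^-6 * (d^4) = A^2 + 4*A^-2 + 6*A^-6 + 4*A^-10 + A^-14
Summing the groups: <K> = A^2 - A^-2 + A^-6 - A^-10 + A^-14
Normalise by the writhe: (-A^3)^(-w) = (-A^3)^(2) = A^6, so f(A) = A^6 * <K> = A^8 - A^4 + 1 - A^-4 + A^-8.
Substitute A = t^(-1/4), i.e. A^e → t^(-e/4): V(t) = t^2 - t + 1 - t^-1 + t^-2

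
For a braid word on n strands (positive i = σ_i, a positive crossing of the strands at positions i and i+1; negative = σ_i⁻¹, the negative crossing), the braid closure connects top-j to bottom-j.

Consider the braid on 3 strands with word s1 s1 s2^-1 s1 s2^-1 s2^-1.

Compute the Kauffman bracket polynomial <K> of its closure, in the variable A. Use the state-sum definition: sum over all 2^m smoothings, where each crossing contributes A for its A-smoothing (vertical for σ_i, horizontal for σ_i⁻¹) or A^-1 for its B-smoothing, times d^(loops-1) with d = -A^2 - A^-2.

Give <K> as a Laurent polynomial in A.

Braid: s1 s1 s2^-1 s1 s2^-1 s2^-1 on 3 strands, 6 crossings.
Writhe w = (#positive) - (#negative) = 3 - 3 = 0.
Enumerate smoothing states for the bracket polynomial. There are 2^6 = 64 states.
Smooth each crossing (0=||, 1=⌣⌢); contribution A^(Σ sign_k(1-2s_k)) * d^(L-1).
Tabulate the states by total A-exponent and number of loops L (A-exp: L × count):
  A^6: L=4 ×1
  A^4: L=3 ×6
  A^2: L=2 ×14, L=4 ×1
  A^0: L=1 ×13, L=3 ×7
  A^-2: L=2 ×14, L=4 ×1
  A^-4: L=3 ×6
  A^-6: L=4 ×1
Each group contributes A^e * Σ count * d^(L-1):
Powers of d = -A^2 - A^-2: d^2 = A^4 + 2 + A^-4; d^3 = -A^6 - 3*A^2 - 3*A^-2 - A^-6.
  A^6 * (d^3) = -A^12 - 3*A^8 - 3*A^4 - 1
  A^4 * (6*d^2) = 6*A^8 + 12*A^4 + 6
  A^2 * (14*d + d^3) = -A^8 - 17*A^4 - 17 - A^-4
  A^0 * (13 + 7*d^2) = 7*A^4 + 27 + 7*A^-4
  A^-2 * (14*d + d^3) = -A^4 - 17 - 17*A^-4 - A^-8
  A^-4 * (6*d^2) = 6 + 12*A^-4 + 6*A^-8
  A^-6 * (d^3) = -1 - 3*A^-4 - 3*A^-8 - A^-12
Summing the groups: <K> = -A^12 + 2*A^8 - 2*A^4 + 3 - 2*A^-4 + 2*A^-8 - A^-12

Answer: -A^12 + 2*A^8 - 2*A^4 + 3 - 2*A^-4 + 2*A^-8 - A^-12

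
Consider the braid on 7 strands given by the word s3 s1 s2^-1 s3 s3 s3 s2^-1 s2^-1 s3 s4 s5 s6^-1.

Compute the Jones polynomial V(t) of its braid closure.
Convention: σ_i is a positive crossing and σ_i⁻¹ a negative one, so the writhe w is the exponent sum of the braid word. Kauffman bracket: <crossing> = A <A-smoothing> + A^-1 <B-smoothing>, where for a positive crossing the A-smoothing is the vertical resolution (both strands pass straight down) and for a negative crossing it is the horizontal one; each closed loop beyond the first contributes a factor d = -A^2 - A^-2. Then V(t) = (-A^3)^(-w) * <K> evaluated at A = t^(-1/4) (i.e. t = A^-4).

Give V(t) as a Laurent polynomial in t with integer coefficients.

The presented braid s3 s1 s2^-1 s3 s3 s3 s2^-1 s2^-1 s3 s4 s5 s6^-1 on 7 strands reduces by inverse Markov moves (closure unchanged at each step):
  Destabilize: the word has the form β·s6^-1 where s6^-1 occurs only as the final letter (β ∈ B_6); drop it and the last strand → 6 strands.
  Destabilize: the word has the form β·s5 where s5 occurs only as the final letter (β ∈ B_5); drop it and the last strand → 5 strands.
  Destabilize: the word has the form β·s4 where s4 occurs only as the final letter (β ∈ B_4); drop it and the last strand → 4 strands.
Reduced to β = s3 s1 s2^-1 s3 s3 s3 s2^-1 s2^-1 s3 on 4 strands, 9 crossings.
Compute on β:
Braid: s3 s1 s2^-1 s3 s3 s3 s2^-1 s2^-1 s3 on 4 strands, 9 crossings.
Writhe w = (#positive) - (#negative) = 6 - 3 = 3.
Computing the Kauffman bracket via state sum. There are 2^9 = 512 states.
Each crossing splits two ways (0=vertical, 1=horizontal). The state's weight is A^(#A-smoothings - #B-smoothings) * d^(loops - 1).
Tabulate the states by total A-exponent and number of loops L (A-exp: L × count):
  A^9: L=5 ×1
  A^7: L=4 ×9
  A^5: L=3 ×32, L=5 ×4
  A^3: L=2 ×51, L=4 ×32, L=6 ×1
  A^1: L=1 ×27, L=3 ×81, L=5 ×18
  A^-1: L=2 ×53, L=4 ×67, L=6 ×6
  A^-3: L=3 ×50, L=5 ×33, L=7 ×1
  A^-5: L=4 ×27, L=6 ×9
  A^-7: L=5 ×8, L=7 ×1
  A^-9: L=6 ×1
Each group contributes A^e * Σ count * d^(L-1):
Powers of d = -A^2 - A^-2: d^2 = A^4 + 2 + A^-4; d^3 = -A^6 - 3*A^2 - 3*A^-2 - A^-6; d^4 = A^8 + 4*A^4 + 6 + 4*A^-4 + A^-8; d^5 = -A^10 - 5*A^6 - 10*A^2 - 10*A^-2 - 5*A^-6 - A^-10; d^6 = A^12 + 6*A^8 + 15*A^4 + 20 + 15*A^-4 + 6*A^-8 + A^-12.
  A^9 * (d^4) = A^17 + 4*A^13 + 6*A^9 + 4*A^5 + A
  A^7 * (9*d^3) = -9*A^13 - 27*A^9 - 27*A^5 - 9*A
  A^5 * (32*d^2 + 4*d^4) = 4*A^13 + 48*A^9 + 88*A^5 + 48*A + 4*A^-3
  A^3 * (51*d + 32*d^3 + d^5) = -A^13 - 37*A^9 - 157*A^5 - 157*A - 37*A^-3 - A^-7
  A^1 * (27 + 81*d^2 + 18*d^4) = 18*A^9 + 153*A^5 + 297*A + 153*A^-3 + 18*A^-7
  A^-1 * (53*d + 67*d^3 + 6*d^5) = -6*A^9 - 97*A^5 - 314*A - 314*A^-3 - 97*A^-7 - 6*A^-11
  A^-3 * (50*d^2 + 33*d^4 + d^6) = A^9 + 39*A^5 + 197*A + 318*A^-3 + 197*A^-7 + 39*A^-11 + A^-15
  A^-5 * (27*d^3 + 9*d^5) = -9*A^5 - 72*A - 171*A^-3 - 171*A^-7 - 72*A^-11 - 9*A^-15
  A^-7 * (8*d^4 + d^6) = A^5 + 14*A + 47*A^-3 + 68*A^-7 + 47*A^-11 + 14*A^-15 + A^-19
  A^-9 * (d^5) = -A - 5*A^-3 - 10*A^-7 - 10*A^-11 - 5*A^-15 - A^-19
Summing the groups: <K> = A^17 - 2*A^13 + 3*A^9 - 5*A^5 + 4*A - 5*A^-3 + 4*A^-7 - 2*A^-11 + A^-15
Normalise by the writhe: (-A^3)^(-w) = (-A^3)^(-3) = -A^-9, so f(A) = -A^-9 * <K> = -A^8 + 2*A^4 - 3 + 5*A^-4 - 4*A^-8 + 5*A^-12 - 4*A^-16 + 2*A^-20 - A^-24.
Substitute A = t^(-1/4), i.e. A^e → t^(-e/4): V(t) = -t^6 + 2*t^5 - 4*t^4 + 5*t^3 - 4*t^2 + 5*t - 3 + 2*t^-1 - t^-2

Answer: -t^6 + 2*t^5 - 4*t^4 + 5*t^3 - 4*t^2 + 5*t - 3 + 2*t^-1 - t^-2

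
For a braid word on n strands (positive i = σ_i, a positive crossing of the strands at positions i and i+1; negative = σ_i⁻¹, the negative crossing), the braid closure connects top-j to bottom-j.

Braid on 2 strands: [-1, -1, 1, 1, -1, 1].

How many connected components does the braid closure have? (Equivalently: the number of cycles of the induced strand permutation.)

Track the strand permutation on 2 strands, starting from identity.
  step 1: s1^-1 swaps positions 1,2 -> [2 1]
  step 2: s1^-1 swaps positions 1,2 -> [1 2]
  step 3: s1 swaps positions 1,2 -> [2 1]
  step 4: s1 swaps positions 1,2 -> [1 2]
  step 5: s1^-1 swaps positions 1,2 -> [2 1]
  step 6: s1 swaps positions 1,2 -> [1 2]
Final permutation (position -> original strand): [1 2]
Closure components = cycle count of this permutation = 2.

Answer: 2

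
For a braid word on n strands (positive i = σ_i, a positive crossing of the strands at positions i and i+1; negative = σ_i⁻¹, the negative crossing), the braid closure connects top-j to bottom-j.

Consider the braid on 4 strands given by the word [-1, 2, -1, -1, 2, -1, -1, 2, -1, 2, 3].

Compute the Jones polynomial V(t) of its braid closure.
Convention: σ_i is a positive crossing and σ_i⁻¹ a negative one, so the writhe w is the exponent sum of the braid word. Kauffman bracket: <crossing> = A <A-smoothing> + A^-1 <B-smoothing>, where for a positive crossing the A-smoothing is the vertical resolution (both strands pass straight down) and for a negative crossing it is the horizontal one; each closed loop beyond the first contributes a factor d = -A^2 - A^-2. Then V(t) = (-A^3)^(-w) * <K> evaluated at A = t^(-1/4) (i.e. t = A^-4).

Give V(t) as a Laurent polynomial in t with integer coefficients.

The presented braid s1^-1 s2 s1^-1 s1^-1 s2 s1^-1 s1^-1 s2 s1^-1 s2 s3 on 4 strands reduces by inverse Markov moves (closure unchanged at each step):
  Destabilize: the word has the form β·s3 where s3 occurs only as the final letter (β ∈ B_3); drop it and the last strand → 3 strands.
Reduced to β = s1^-1 s2 s1^-1 s1^-1 s2 s1^-1 s1^-1 s2 s1^-1 s2 on 3 strands, 10 crossings.
Compute on β:
Braid: s1^-1 s2 s1^-1 s1^-1 s2 s1^-1 s1^-1 s2 s1^-1 s2 on 3 strands, 10 crossings.
Writhe w = (#positive) - (#negative) = 4 - 6 = -2.
State-sum expansion of <K>. There are 2^10 = 1024 states.
Smooth each crossing (0=||, 1=⌣⌢); contribution A^(Σ sign_k(1-2s_k)) * d^(L-1).
Tabulate the states by total A-exponent and number of loops L (A-exp: L × count):
  A^10: L=7 ×1
  A^8: L=6 ×10
  A^6: L=5 ×45
  A^4: L=4 ×118, L=6 ×2
  A^2: L=3 ×193, L=5 ×17
  A^0: L=2 ×192, L=4 ×59, L=6 ×1
  A^-2: L=1 ×95, L=3 ×108, L=5 ×7
  A^-4: L=2 ×95, L=4 ×25
  A^-6: L=3 ×43, L=5 ×2
  A^-8: L=4 ×10
  A^-10: L=5 ×1
Each group contributes A^e * Σ count * d^(L-1):
Powers of d = -A^2 - A^-2: d^2 = A^4 + 2 + A^-4; d^3 = -A^6 - 3*A^2 - 3*A^-2 - A^-6; d^4 = A^8 + 4*A^4 + 6 + 4*A^-4 + A^-8; d^5 = -A^10 - 5*A^6 - 10*A^2 - 10*A^-2 - 5*A^-6 - A^-10; d^6 = A^12 + 6*A^8 + 15*A^4 + 20 + 15*A^-4 + 6*A^-8 + A^-12.
  A^10 * (d^6) = A^22 + 6*A^18 + 15*A^14 + 20*A^10 + 15*A^6 + 6*A^2 + A^-2
  A^8 * (10*d^5) = -10*A^18 - 50*A^14 - 100*A^10 - 100*A^6 - 50*A^2 - 10*A^-2
  A^6 * (45*d^4) = 45*A^14 + 180*A^10 + 270*A^6 + 180*A^2 + 45*A^-2
  A^4 * (118*d^3 + 2*d^5) = -2*A^14 - 128*A^10 - 374*A^6 - 374*A^2 - 128*A^-2 - 2*A^-6
  A^2 * (193*d^2 + 17*d^4) = 17*A^10 + 261*A^6 + 488*A^2 + 261*A^-2 + 17*A^-6
  A^0 * (192*d + 59*d^3 + d^5) = -A^10 - 64*A^6 - 379*A^2 - 379*A^-2 - 64*A^-6 - A^-10
  A^-2 * (95 + 108*d^2 + 7*d^4) = 7*A^6 + 136*A^2 + 353*A^-2 + 136*A^-6 + 7*A^-10
  A^-4 * (95*d + 25*d^3) = -25*A^2 - 170*A^-2 - 170*A^-6 - 25*A^-10
  A^-6 * (43*d^2 + 2*d^4) = 2*A^2 + 51*A^-2 + 98*A^-6 + 51*A^-10 + 2*A^-14
  A^-8 * (10*d^3) = -10*A^-2 - 30*A^-6 - 30*A^-10 - 10*A^-14
  A^-10 * (d^4) = A^-2 + 4*A^-6 + 6*A^-10 + 4*A^-14 + A^-18
Summing the groups: <K> = A^22 - 4*A^18 + 8*A^14 - 12*A^10 + 15*A^6 - 16*A^2 + 15*A^-2 - 11*A^-6 + 8*A^-10 - 4*A^-14 + A^-18
Normalise by the writhe: (-A^3)^(-w) = (-A^3)^(2) = A^6, so f(A) = A^6 * <K> = A^28 - 4*A^24 + 8*A^20 - 12*A^16 + 15*A^12 - 16*A^8 + 15*A^4 - 11 + 8*A^-4 - 4*A^-8 + A^-12.
Substitute A = t^(-1/4), i.e. A^e → t^(-e/4): V(t) = t^3 - 4*t^2 + 8*t - 11 + 15*t^-1 - 16*t^-2 + 15*t^-3 - 12*t^-4 + 8*t^-5 - 4*t^-6 + t^-7

Answer: t^3 - 4*t^2 + 8*t - 11 + 15*t^-1 - 16*t^-2 + 15*t^-3 - 12*t^-4 + 8*t^-5 - 4*t^-6 + t^-7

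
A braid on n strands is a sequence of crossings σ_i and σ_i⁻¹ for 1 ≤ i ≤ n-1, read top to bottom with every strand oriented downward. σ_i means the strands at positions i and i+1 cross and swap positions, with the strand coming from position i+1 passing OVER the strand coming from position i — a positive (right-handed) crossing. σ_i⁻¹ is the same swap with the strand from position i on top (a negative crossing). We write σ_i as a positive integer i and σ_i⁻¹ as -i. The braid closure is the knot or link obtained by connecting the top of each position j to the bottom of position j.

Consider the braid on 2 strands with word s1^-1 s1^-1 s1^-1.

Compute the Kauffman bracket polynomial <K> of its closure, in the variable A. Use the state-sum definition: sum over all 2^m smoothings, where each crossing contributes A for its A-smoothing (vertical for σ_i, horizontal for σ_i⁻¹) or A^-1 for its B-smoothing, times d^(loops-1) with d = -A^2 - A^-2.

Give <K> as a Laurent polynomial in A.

Braid: s1^-1 s1^-1 s1^-1 on 2 strands, 3 crossings.
Writhe w = (#positive) - (#negative) = 0 - 3 = -3.
Enumerate smoothing states for the bracket polynomial. There are 2^3 = 8 states.
Each crossing splits two ways (0=vertical, 1=horizontal). The state's weight is A^(#A-smoothings - #B-smoothings) * d^(loops - 1).
  state 000: A-exp=-3, loops=2, term = A^-3 * d^1
  state 001: A-exp=-1, loops=1, term = A^-1 * d^0
  state 010: A-exp=-1, loops=1, term = A^-1 * d^0
  state 011: A-exp=+1, loops=2, term = A^1 * d^1
  state 100: A-exp=-1, loops=1, term = A^-1 * d^0
  state 101: A-exp=+1, loops=2, term = A^1 * d^1
  state 110: A-exp=+1, loops=2, term = A^1 * d^1
  state 111: A-exp=+3, loops=3, term = A^3 * d^2
Collect the terms by A-exponent (count of states per loop number):
Powers of d = -A^2 - A^-2: d^2 = A^4 + 2 + A^-4.
  A^3 * (d^2) = A^7 + 2*A^3 + A^-1
  A^1 * (3*d) = -3*A^3 - 3*A^-1
  A^-1 * (3) = 3*A^-1
  A^-3 * (d) = -A^-1 - A^-5
Summing the groups: <K> = A^7 - A^3 - A^-5

Answer: A^7 - A^3 - A^-5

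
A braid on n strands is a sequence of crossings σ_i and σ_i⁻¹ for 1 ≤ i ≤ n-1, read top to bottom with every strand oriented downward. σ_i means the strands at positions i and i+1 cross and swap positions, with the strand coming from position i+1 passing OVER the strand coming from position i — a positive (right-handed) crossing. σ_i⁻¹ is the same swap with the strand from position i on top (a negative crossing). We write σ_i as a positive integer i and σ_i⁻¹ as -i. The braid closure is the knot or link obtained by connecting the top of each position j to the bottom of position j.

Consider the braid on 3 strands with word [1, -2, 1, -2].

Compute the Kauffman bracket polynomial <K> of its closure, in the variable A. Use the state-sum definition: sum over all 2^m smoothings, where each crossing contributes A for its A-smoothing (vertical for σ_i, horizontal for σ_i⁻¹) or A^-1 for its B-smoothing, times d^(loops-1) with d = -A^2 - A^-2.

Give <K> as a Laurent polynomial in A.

A^8 - A^4 + 1 - A^-4 + A^-8

Derivation:
Braid: s1 s2^-1 s1 s2^-1 on 3 strands, 4 crossings.
Writhe w = (#positive) - (#negative) = 2 - 2 = 0.
Computing the Kauffman bracket via state sum. There are 2^4 = 16 states.
Each crossing splits two ways (0=vertical, 1=horizontal). The state's weight is A^(#A-smoothings - #B-smoothings) * d^(loops - 1).
  state 0000: A-exp=+0, loops=3, term = A^0 * d^2
  state 0001: A-exp=+2, loops=2, term = A^2 * d^1
  state 0010: A-exp=-2, loops=2, term = A^-2 * d^1
  state 0011: A-exp=+0, loops=1, term = A^0 * d^0
  state 0100: A-exp=+2, loops=2, term = A^2 * d^1
  state 0101: A-exp=+4, loops=3, term = A^4 * d^2
  state 0110: A-exp=+0, loops=1, term = A^0 * d^0
  state 0111: A-exp=+2, loops=2, term = A^2 * d^1
  state 1000: A-exp=-2, loops=2, term = A^-2 * d^1
  state 1001: A-exp=+0, loops=1, term = A^0 * d^0
  state 1010: A-exp=-4, loops=3, term = A^-4 * d^2
  state 1011: A-exp=-2, loops=2, term = A^-2 * d^1
  state 1100: A-exp=+0, loops=1, term = A^0 * d^0
  state 1101: A-exp=+2, loops=2, term = A^2 * d^1
  state 1110: A-exp=-2, loops=2, term = A^-2 * d^1
  state 1111: A-exp=+0, loops=1, term = A^0 * d^0
Collect the terms by A-exponent (count of states per loop number):
Powers of d = -A^2 - A^-2: d^2 = A^4 + 2 + A^-4.
  A^4 * (d^2) = A^8 + 2*A^4 + 1
  A^2 * (4*d) = -4*A^4 - 4
  A^0 * (5 + d^2) = A^4 + 7 + A^-4
  A^-2 * (4*d) = -4 - 4*A^-4
  A^-4 * (d^2) = 1 + 2*A^-4 + A^-8
Summing the groups: <K> = A^8 - A^4 + 1 - A^-4 + A^-8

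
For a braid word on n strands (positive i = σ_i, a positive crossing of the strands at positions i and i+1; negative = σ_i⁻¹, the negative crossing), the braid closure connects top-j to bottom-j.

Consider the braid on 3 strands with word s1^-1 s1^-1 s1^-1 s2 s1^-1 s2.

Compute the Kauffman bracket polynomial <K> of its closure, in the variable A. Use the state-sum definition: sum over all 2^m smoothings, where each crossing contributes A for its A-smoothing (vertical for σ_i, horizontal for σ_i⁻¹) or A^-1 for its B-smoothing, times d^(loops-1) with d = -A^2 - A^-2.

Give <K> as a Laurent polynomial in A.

Braid: s1^-1 s1^-1 s1^-1 s2 s1^-1 s2 on 3 strands, 6 crossings.
Writhe w = (#positive) - (#negative) = 2 - 4 = -2.
Computing the Kauffman bracket via state sum. There are 2^6 = 64 states.
Smooth each crossing (0=||, 1=⌣⌢); contribution A^(Σ sign_k(1-2s_k)) * d^(L-1).
Tabulate the states by total A-exponent and number of loops L (A-exp: L × count):
  A^6: L=5 ×1
  A^4: L=4 ×6
  A^2: L=3 ×15
  A^0: L=2 ×19, L=4 ×1
  A^-2: L=1 ×11, L=3 ×4
  A^-4: L=2 ×6
  A^-6: L=3 ×1
Each group contributes A^e * Σ count * d^(L-1):
Powers of d = -A^2 - A^-2: d^2 = A^4 + 2 + A^-4; d^3 = -A^6 - 3*A^2 - 3*A^-2 - A^-6; d^4 = A^8 + 4*A^4 + 6 + 4*A^-4 + A^-8.
  A^6 * (d^4) = A^14 + 4*A^10 + 6*A^6 + 4*A^2 + A^-2
  A^4 * (6*d^3) = -6*A^10 - 18*A^6 - 18*A^2 - 6*A^-2
  A^2 * (15*d^2) = 15*A^6 + 30*A^2 + 15*A^-2
  A^0 * (19*d + d^3) = -A^6 - 22*A^2 - 22*A^-2 - A^-6
  A^-2 * (11 + 4*d^2) = 4*A^2 + 19*A^-2 + 4*A^-6
  A^-4 * (6*d) = -6*A^-2 - 6*A^-6
  A^-6 * (d^2) = A^-2 + 2*A^-6 + A^-10
Summing the groups: <K> = A^14 - 2*A^10 + 2*A^6 - 2*A^2 + 2*A^-2 - A^-6 + A^-10

Answer: A^14 - 2*A^10 + 2*A^6 - 2*A^2 + 2*A^-2 - A^-6 + A^-10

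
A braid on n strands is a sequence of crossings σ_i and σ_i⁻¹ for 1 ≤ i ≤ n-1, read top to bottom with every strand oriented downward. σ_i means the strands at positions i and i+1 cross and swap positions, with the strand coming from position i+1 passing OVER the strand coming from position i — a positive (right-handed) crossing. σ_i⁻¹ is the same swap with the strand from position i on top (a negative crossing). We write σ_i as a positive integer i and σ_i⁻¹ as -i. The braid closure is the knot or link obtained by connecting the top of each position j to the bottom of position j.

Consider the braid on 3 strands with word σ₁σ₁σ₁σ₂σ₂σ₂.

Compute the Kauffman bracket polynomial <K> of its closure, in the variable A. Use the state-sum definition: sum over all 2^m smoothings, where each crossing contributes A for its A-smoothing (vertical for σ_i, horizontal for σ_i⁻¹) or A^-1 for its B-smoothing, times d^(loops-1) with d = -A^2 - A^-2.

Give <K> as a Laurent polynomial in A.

Braid: s1 s1 s1 s2 s2 s2 on 3 strands, 6 crossings.
Writhe w = (#positive) - (#negative) = 6 - 0 = 6.
Computing the Kauffman bracket via state sum. There are 2^6 = 64 states.
Each crossing splits two ways (0=vertical, 1=horizontal). The state's weight is A^(#A-smoothings - #B-smoothings) * d^(loops - 1).
Tabulate the states by total A-exponent and number of loops L (A-exp: L × count):
  A^6: L=3 ×1
  A^4: L=2 ×6
  A^2: L=1 ×9, L=3 ×6
  A^0: L=2 ×18, L=4 ×2
  A^-2: L=3 ×15
  A^-4: L=4 ×6
  A^-6: L=5 ×1
Each group contributes A^e * Σ count * d^(L-1):
Powers of d = -A^2 - A^-2: d^2 = A^4 + 2 + A^-4; d^3 = -A^6 - 3*A^2 - 3*A^-2 - A^-6; d^4 = A^8 + 4*A^4 + 6 + 4*A^-4 + A^-8.
  A^6 * (d^2) = A^10 + 2*A^6 + A^2
  A^4 * (6*d) = -6*A^6 - 6*A^2
  A^2 * (9 + 6*d^2) = 6*A^6 + 21*A^2 + 6*A^-2
  A^0 * (18*d + 2*d^3) = -2*A^6 - 24*A^2 - 24*A^-2 - 2*A^-6
  A^-2 * (15*d^2) = 15*A^2 + 30*A^-2 + 15*A^-6
  A^-4 * (6*d^3) = -6*A^2 - 18*A^-2 - 18*A^-6 - 6*A^-10
  A^-6 * (d^4) = A^2 + 4*A^-2 + 6*A^-6 + 4*A^-10 + A^-14
Summing the groups: <K> = A^10 + 2*A^2 - 2*A^-2 + A^-6 - 2*A^-10 + A^-14

Answer: A^10 + 2*A^2 - 2*A^-2 + A^-6 - 2*A^-10 + A^-14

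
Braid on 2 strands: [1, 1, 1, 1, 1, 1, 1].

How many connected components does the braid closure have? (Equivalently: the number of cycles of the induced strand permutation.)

1

Derivation:
Track the strand permutation on 2 strands, starting from identity.
  step 1: s1 swaps positions 1,2 -> [2 1]
  step 2: s1 swaps positions 1,2 -> [1 2]
  step 3: s1 swaps positions 1,2 -> [2 1]
  step 4: s1 swaps positions 1,2 -> [1 2]
  step 5: s1 swaps positions 1,2 -> [2 1]
  step 6: s1 swaps positions 1,2 -> [1 2]
  step 7: s1 swaps positions 1,2 -> [2 1]
Final permutation (position -> original strand): [2 1]
Closure components = cycle count of this permutation = 1.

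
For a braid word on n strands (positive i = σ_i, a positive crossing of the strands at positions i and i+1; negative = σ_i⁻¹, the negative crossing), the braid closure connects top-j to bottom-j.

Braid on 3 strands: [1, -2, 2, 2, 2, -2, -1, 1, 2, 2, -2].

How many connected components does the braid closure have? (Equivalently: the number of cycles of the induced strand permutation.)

Track the strand permutation on 3 strands, starting from identity.
  step 1: s1 swaps positions 1,2 -> [2 1 3]
  step 2: s2^-1 swaps positions 2,3 -> [2 3 1]
  step 3: s2 swaps positions 2,3 -> [2 1 3]
  step 4: s2 swaps positions 2,3 -> [2 3 1]
  step 5: s2 swaps positions 2,3 -> [2 1 3]
  step 6: s2^-1 swaps positions 2,3 -> [2 3 1]
  step 7: s1^-1 swaps positions 1,2 -> [3 2 1]
  step 8: s1 swaps positions 1,2 -> [2 3 1]
  step 9: s2 swaps positions 2,3 -> [2 1 3]
  step 10: s2 swaps positions 2,3 -> [2 3 1]
  step 11: s2^-1 swaps positions 2,3 -> [2 1 3]
Final permutation (position -> original strand): [2 1 3]
Closure components = cycle count of this permutation = 2.

Answer: 2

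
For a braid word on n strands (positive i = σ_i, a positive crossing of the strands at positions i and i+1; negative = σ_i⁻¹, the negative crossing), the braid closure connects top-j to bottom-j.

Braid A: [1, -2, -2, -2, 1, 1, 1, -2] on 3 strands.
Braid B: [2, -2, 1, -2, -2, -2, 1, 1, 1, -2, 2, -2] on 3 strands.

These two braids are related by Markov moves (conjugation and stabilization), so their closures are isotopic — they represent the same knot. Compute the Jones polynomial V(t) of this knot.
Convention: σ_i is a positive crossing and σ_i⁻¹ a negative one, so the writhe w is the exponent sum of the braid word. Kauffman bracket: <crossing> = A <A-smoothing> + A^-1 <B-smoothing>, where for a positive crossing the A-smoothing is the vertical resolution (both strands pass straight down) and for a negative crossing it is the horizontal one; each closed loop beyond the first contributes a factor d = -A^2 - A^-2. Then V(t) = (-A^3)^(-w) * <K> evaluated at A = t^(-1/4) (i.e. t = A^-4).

t^4 - 2*t^3 + 3*t^2 - 4*t + 5 - 4*t^-1 + 3*t^-2 - 2*t^-3 + t^-4

Derivation:
Markov-equivalent braids have isotopic closures, hence identical knot invariants. Strip the Markov moves from each word to reach a common short braid β, then compute V(t) once on β.
Braid A: s1 s2^-1 s2^-1 s2^-1 s1 s1 s1 s2^-1 on 3 strands has no conjugating prefix/suffix or stabilization to strip; take β = s1 s2^-1 s2^-1 s2^-1 s1 s1 s1 s2^-1.
Braid B: s2 s2^-1 s1 s2^-1 s2^-1 s2^-1 s1 s1 s1 s2^-1 s2 s2^-1 on 3 strands reduces by inverse Markov moves (closure unchanged at each step):
  Deconjugate: the word is γ·β·γ⁻¹ with γ = s2 s2^-1 (prefix) and γ⁻¹ = s2 s2^-1 (suffix); strip both.
Reduced to β = s1 s2^-1 s2^-1 s2^-1 s1 s1 s1 s2^-1 on 3 strands, 8 crossings.
Both give the same β = s1 s2^-1 s2^-1 s2^-1 s1 s1 s1 s2^-1 on 3 strands, so one state sum suffices:
Braid: s1 s2^-1 s2^-1 s2^-1 s1 s1 s1 s2^-1 on 3 strands, 8 crossings.
Writhe w = (#positive) - (#negative) = 4 - 4 = 0.
Enumerate smoothing states for the bracket polynomial. There are 2^8 = 256 states.
Smooth each crossing (0=||, 1=⌣⌢); contribution A^(Σ sign_k(1-2s_k)) * d^(L-1).
Tabulate the states by total A-exponent and number of loops L (A-exp: L × count):
  A^8: L=5 ×1
  A^6: L=4 ×8
  A^4: L=3 ×25, L=5 ×3
  A^2: L=2 ×37, L=4 ×18, L=6 ×1
  A^0: L=1 ×25, L=3 ×37, L=5 ×8
  A^-2: L=2 ×37, L=4 ×18, L=6 ×1
  A^-4: L=3 ×25, L=5 ×3
  A^-6: L=4 ×8
  A^-8: L=5 ×1
Each group contributes A^e * Σ count * d^(L-1):
Powers of d = -A^2 - A^-2: d^2 = A^4 + 2 + A^-4; d^3 = -A^6 - 3*A^2 - 3*A^-2 - A^-6; d^4 = A^8 + 4*A^4 + 6 + 4*A^-4 + A^-8; d^5 = -A^10 - 5*A^6 - 10*A^2 - 10*A^-2 - 5*A^-6 - A^-10.
  A^8 * (d^4) = A^16 + 4*A^12 + 6*A^8 + 4*A^4 + 1
  A^6 * (8*d^3) = -8*A^12 - 24*A^8 - 24*A^4 - 8
  A^4 * (25*d^2 + 3*d^4) = 3*A^12 + 37*A^8 + 68*A^4 + 37 + 3*A^-4
  A^2 * (37*d + 18*d^3 + d^5) = -A^12 - 23*A^8 - 101*A^4 - 101 - 23*A^-4 - A^-8
  A^0 * (25 + 37*d^2 + 8*d^4) = 8*A^8 + 69*A^4 + 147 + 69*A^-4 + 8*A^-8
  A^-2 * (37*d + 18*d^3 + d^5) = -A^8 - 23*A^4 - 101 - 101*A^-4 - 23*A^-8 - A^-12
  A^-4 * (25*d^2 + 3*d^4) = 3*A^4 + 37 + 68*A^-4 + 37*A^-8 + 3*A^-12
  A^-6 * (8*d^3) = -8 - 24*A^-4 - 24*A^-8 - 8*A^-12
  A^-8 * (d^4) = 1 + 4*A^-4 + 6*A^-8 + 4*A^-12 + A^-16
Summing the groups: <K> = A^16 - 2*A^12 + 3*A^8 - 4*A^4 + 5 - 4*A^-4 + 3*A^-8 - 2*A^-12 + A^-16
Normalise by the writhe: (-A^3)^(-w) = (-A^3)^(0) = 1, so f(A) = 1 * <K> = A^16 - 2*A^12 + 3*A^8 - 4*A^4 + 5 - 4*A^-4 + 3*A^-8 - 2*A^-12 + A^-16.
Substitute A = t^(-1/4), i.e. A^e → t^(-e/4): V(t) = t^4 - 2*t^3 + 3*t^2 - 4*t + 5 - 4*t^-1 + 3*t^-2 - 2*t^-3 + t^-4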